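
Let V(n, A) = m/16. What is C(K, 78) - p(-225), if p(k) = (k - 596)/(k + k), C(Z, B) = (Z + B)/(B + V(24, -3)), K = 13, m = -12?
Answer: -29963/46350 ≈ -0.64645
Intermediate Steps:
V(n, A) = -3/4 (V(n, A) = -12/16 = -12*1/16 = -3/4)
C(Z, B) = (B + Z)/(-3/4 + B) (C(Z, B) = (Z + B)/(B - 3/4) = (B + Z)/(-3/4 + B))
p(k) = (-596 + k)/(2*k) (p(k) = (-596 + k)/((2*k)) = (-596 + k)*(1/(2*k)) = (-596 + k)/(2*k))
C(K, 78) - p(-225) = 4*(78 + 13)/(-3 + 4*78) - (-596 - 225)/(2*(-225)) = 4*91/(-3 + 312) - (-1)*(-821)/(2*225) = 4*91/309 - 1*821/450 = 4*(1/309)*91 - 821/450 = 364/309 - 821/450 = -29963/46350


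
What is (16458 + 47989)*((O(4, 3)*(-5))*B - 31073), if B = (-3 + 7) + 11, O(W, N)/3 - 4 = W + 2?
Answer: -2147567381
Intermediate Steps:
O(W, N) = 18 + 3*W (O(W, N) = 12 + 3*(W + 2) = 12 + 3*(2 + W) = 12 + (6 + 3*W) = 18 + 3*W)
B = 15 (B = 4 + 11 = 15)
(16458 + 47989)*((O(4, 3)*(-5))*B - 31073) = (16458 + 47989)*(((18 + 3*4)*(-5))*15 - 31073) = 64447*(((18 + 12)*(-5))*15 - 31073) = 64447*((30*(-5))*15 - 31073) = 64447*(-150*15 - 31073) = 64447*(-2250 - 31073) = 64447*(-33323) = -2147567381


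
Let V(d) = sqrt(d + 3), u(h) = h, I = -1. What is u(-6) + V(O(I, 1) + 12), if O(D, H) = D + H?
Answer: -6 + sqrt(15) ≈ -2.1270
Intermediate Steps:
V(d) = sqrt(3 + d)
u(-6) + V(O(I, 1) + 12) = -6 + sqrt(3 + ((-1 + 1) + 12)) = -6 + sqrt(3 + (0 + 12)) = -6 + sqrt(3 + 12) = -6 + sqrt(15)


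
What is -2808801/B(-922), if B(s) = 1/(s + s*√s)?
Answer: 2589714522 + 2589714522*I*√922 ≈ 2.5897e+9 + 7.8635e+10*I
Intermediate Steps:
B(s) = 1/(s + s^(3/2))
-2808801/B(-922) = -(-2589714522 - 2589714522*I*√922) = -2808801*(-922 - 922*I*√922) = 2589714522 + 2589714522*I*√922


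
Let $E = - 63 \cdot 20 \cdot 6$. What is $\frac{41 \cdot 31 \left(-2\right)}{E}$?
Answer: $\frac{1271}{3780} \approx 0.33624$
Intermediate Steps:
$E = -7560$ ($E = \left(-63\right) 120 = -7560$)
$\frac{41 \cdot 31 \left(-2\right)}{E} = \frac{41 \cdot 31 \left(-2\right)}{-7560} = 1271 \left(-2\right) \left(- \frac{1}{7560}\right) = \left(-2542\right) \left(- \frac{1}{7560}\right) = \frac{1271}{3780}$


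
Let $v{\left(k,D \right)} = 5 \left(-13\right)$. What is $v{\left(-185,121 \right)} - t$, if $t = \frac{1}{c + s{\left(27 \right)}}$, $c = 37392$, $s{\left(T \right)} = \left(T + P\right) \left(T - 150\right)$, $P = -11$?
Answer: $- \frac{2302561}{35424} \approx -65.0$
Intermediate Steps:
$v{\left(k,D \right)} = -65$
$s{\left(T \right)} = \left(-150 + T\right) \left(-11 + T\right)$ ($s{\left(T \right)} = \left(T - 11\right) \left(T - 150\right) = \left(-11 + T\right) \left(-150 + T\right) = \left(-150 + T\right) \left(-11 + T\right)$)
$t = \frac{1}{35424}$ ($t = \frac{1}{37392 + \left(1650 + 27^{2} - 4347\right)} = \frac{1}{37392 + \left(1650 + 729 - 4347\right)} = \frac{1}{37392 - 1968} = \frac{1}{35424} \approx 2.8229 \cdot 10^{-5}$)
$v{\left(-185,121 \right)} - t = -65 - \frac{1}{35424} = - \frac{2302561}{35424}$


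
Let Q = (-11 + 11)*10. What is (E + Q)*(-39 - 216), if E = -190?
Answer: 48450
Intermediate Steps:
Q = 0 (Q = 0*10 = 0)
(E + Q)*(-39 - 216) = (-190 + 0)*(-39 - 216) = -190*(-255) = 48450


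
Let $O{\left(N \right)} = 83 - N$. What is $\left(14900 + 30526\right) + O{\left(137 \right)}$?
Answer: $45372$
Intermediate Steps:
$\left(14900 + 30526\right) + O{\left(137 \right)} = \left(14900 + 30526\right) + \left(83 - 137\right) = 45426 + \left(83 - 137\right) = 45426 - 54 = 45372$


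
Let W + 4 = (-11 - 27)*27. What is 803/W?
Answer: -803/1030 ≈ -0.77961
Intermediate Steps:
W = -1030 (W = -4 + (-11 - 27)*27 = -4 - 38*27 = -4 - 1026 = -1030)
803/W = 803/(-1030) = 803*(-1/1030) = -803/1030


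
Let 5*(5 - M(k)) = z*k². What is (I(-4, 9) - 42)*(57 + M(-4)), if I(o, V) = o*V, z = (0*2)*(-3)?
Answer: -4836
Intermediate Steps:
z = 0 (z = 0*(-3) = 0)
I(o, V) = V*o
M(k) = 5 (M(k) = 5 - 0*k² = 5 - ⅕*0 = 5 + 0 = 5)
(I(-4, 9) - 42)*(57 + M(-4)) = (9*(-4) - 42)*(57 + 5) = (-36 - 42)*62 = -78*62 = -4836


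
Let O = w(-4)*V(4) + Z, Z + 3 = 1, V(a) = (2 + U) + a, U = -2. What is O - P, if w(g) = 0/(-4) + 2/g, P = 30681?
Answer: -30685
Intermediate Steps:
w(g) = 2/g (w(g) = 0*(-1/4) + 2/g = 0 + 2/g = 2/g)
V(a) = a (V(a) = (2 - 2) + a = 0 + a = a)
Z = -2 (Z = -3 + 1 = -2)
O = -4 (O = (2/(-4))*4 - 2 = (2*(-1/4))*4 - 2 = -1/2*4 - 2 = -2 - 2 = -4)
O - P = -4 - 1*30681 = -4 - 30681 = -30685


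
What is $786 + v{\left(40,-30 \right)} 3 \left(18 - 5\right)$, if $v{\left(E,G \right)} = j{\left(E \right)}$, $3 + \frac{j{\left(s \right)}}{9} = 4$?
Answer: $1137$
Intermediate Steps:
$j{\left(s \right)} = 9$ ($j{\left(s \right)} = -27 + 9 \cdot 4 = -27 + 36 = 9$)
$v{\left(E,G \right)} = 9$
$786 + v{\left(40,-30 \right)} 3 \left(18 - 5\right) = 786 + 9 \cdot 3 \left(18 - 5\right) = 786 + 9 \cdot 3 \cdot 13 = 786 + 9 \cdot 39 = 786 + 351 = 1137$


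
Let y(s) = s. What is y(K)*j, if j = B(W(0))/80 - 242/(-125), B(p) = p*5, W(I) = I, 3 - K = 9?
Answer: -1452/125 ≈ -11.616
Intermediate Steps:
K = -6 (K = 3 - 1*9 = 3 - 9 = -6)
B(p) = 5*p
j = 242/125 (j = (5*0)/80 - 242/(-125) = 0*(1/80) - 242*(-1/125) = 0 + 242/125 = 242/125 ≈ 1.9360)
y(K)*j = -6*242/125 = -1452/125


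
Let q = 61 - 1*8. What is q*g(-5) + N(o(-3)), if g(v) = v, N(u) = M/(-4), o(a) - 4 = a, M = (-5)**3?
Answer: -935/4 ≈ -233.75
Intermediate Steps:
M = -125
o(a) = 4 + a
N(u) = 125/4 (N(u) = -125/(-4) = -125*(-1/4) = 125/4)
q = 53 (q = 61 - 8 = 53)
q*g(-5) + N(o(-3)) = 53*(-5) + 125/4 = -265 + 125/4 = -935/4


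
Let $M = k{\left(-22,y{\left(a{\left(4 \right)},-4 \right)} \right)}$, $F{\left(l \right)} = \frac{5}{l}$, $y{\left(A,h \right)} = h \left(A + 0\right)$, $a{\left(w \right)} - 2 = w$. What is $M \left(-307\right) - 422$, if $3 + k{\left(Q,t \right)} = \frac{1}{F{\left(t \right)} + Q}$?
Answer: $\frac{273335}{533} \approx 512.82$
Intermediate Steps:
$a{\left(w \right)} = 2 + w$
$y{\left(A,h \right)} = A h$ ($y{\left(A,h \right)} = h A = A h$)
$k{\left(Q,t \right)} = -3 + \frac{1}{Q + \frac{5}{t}}$ ($k{\left(Q,t \right)} = -3 + \frac{1}{\frac{5}{t} + Q} = -3 + \frac{1}{Q + \frac{5}{t}}$)
$M = - \frac{1623}{533}$ ($M = \frac{-15 + \left(2 + 4\right) \left(-4\right) - - 66 \left(2 + 4\right) \left(-4\right)}{5 - 22 \left(2 + 4\right) \left(-4\right)} = \frac{-15 + 6 \left(-4\right) - - 66 \cdot 6 \left(-4\right)}{5 - 22 \cdot 6 \left(-4\right)} = \frac{-15 - 24 - \left(-66\right) \left(-24\right)}{5 - -528} = \frac{-15 - 24 - 1584}{5 + 528} = \frac{1}{533} \left(-1623\right) = - \frac{1623}{533} \approx -3.045$)
$M \left(-307\right) - 422 = \left(- \frac{1623}{533}\right) \left(-307\right) - 422 = \frac{498261}{533} - 422 = \frac{273335}{533}$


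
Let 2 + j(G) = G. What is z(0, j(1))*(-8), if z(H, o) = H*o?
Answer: 0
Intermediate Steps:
j(G) = -2 + G
z(0, j(1))*(-8) = (0*(-2 + 1))*(-8) = (0*(-1))*(-8) = 0*(-8) = 0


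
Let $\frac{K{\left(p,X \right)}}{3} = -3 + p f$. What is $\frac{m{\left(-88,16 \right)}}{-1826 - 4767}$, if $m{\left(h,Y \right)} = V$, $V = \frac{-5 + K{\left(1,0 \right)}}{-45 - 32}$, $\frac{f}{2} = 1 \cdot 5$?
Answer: $\frac{16}{507661} \approx 3.1517 \cdot 10^{-5}$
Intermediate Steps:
$f = 10$ ($f = 2 \cdot 1 \cdot 5 = 2 \cdot 5 = 10$)
$K{\left(p,X \right)} = -9 + 30 p$ ($K{\left(p,X \right)} = 3 \left(-3 + p 10\right) = 3 \left(-3 + 10 p\right) = -9 + 30 p$)
$V = - \frac{16}{77}$ ($V = \frac{-5 + \left(-9 + 30 \cdot 1\right)}{-45 - 32} = \frac{-5 + \left(-9 + 30\right)}{-77} = \left(-5 + 21\right) \left(- \frac{1}{77}\right) = 16 \left(- \frac{1}{77}\right) = - \frac{16}{77} \approx -0.20779$)
$m{\left(h,Y \right)} = - \frac{16}{77}$
$\frac{m{\left(-88,16 \right)}}{-1826 - 4767} = - \frac{16}{77 \left(-1826 - 4767\right)} = - \frac{16}{77 \left(-6593\right)} = \left(- \frac{16}{77}\right) \left(- \frac{1}{6593}\right) = \frac{16}{507661}$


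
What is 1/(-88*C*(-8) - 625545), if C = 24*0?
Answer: -1/625545 ≈ -1.5986e-6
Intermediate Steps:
C = 0
1/(-88*C*(-8) - 625545) = 1/(-88*0*(-8) - 625545) = 1/(0*(-8) - 625545) = 1/(0 - 625545) = 1/(-625545) = -1/625545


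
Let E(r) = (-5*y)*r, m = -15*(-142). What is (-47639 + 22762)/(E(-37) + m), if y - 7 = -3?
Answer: -24877/2870 ≈ -8.6679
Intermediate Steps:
y = 4 (y = 7 - 3 = 4)
m = 2130
E(r) = -20*r (E(r) = (-5*4)*r = -20*r)
(-47639 + 22762)/(E(-37) + m) = (-47639 + 22762)/(-20*(-37) + 2130) = -24877/(740 + 2130) = -24877/2870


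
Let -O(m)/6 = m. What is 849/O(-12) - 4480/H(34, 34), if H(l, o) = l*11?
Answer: -839/4488 ≈ -0.18694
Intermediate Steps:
O(m) = -6*m
H(l, o) = 11*l
849/O(-12) - 4480/H(34, 34) = 849/((-6*(-12))) - 4480/(11*34) = 849/72 - 4480/374 = 849*(1/72) - 4480*1/374 = 283/24 - 2240/187 = -839/4488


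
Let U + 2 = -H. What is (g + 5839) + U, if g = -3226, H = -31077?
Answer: 33688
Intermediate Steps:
U = 31075 (U = -2 - 1*(-31077) = -2 + 31077 = 31075)
(g + 5839) + U = (-3226 + 5839) + 31075 = 2613 + 31075 = 33688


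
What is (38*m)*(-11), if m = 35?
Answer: -14630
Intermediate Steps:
(38*m)*(-11) = (38*35)*(-11) = 1330*(-11) = -14630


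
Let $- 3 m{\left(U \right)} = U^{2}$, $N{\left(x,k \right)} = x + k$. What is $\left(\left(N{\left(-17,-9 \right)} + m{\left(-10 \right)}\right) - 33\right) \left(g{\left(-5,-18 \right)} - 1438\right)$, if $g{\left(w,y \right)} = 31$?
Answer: $129913$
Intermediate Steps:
$N{\left(x,k \right)} = k + x$
$m{\left(U \right)} = - \frac{U^{2}}{3}$
$\left(\left(N{\left(-17,-9 \right)} + m{\left(-10 \right)}\right) - 33\right) \left(g{\left(-5,-18 \right)} - 1438\right) = \left(\left(\left(-9 - 17\right) - \frac{\left(-10\right)^{2}}{3}\right) - 33\right) \left(31 - 1438\right) = \left(\left(-26 - \frac{100}{3}\right) - 33\right) \left(-1407\right) = \left(- \frac{178}{3} - 33\right) \left(-1407\right) = \left(- \frac{277}{3}\right) \left(-1407\right) = 129913$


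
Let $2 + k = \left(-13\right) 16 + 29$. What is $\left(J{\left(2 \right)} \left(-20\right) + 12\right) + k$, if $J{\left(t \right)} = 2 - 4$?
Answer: $-129$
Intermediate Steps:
$J{\left(t \right)} = -2$
$k = -181$ ($k = -2 + \left(\left(-13\right) 16 + 29\right) = -2 + \left(-208 + 29\right) = -2 - 179 = -181$)
$\left(J{\left(2 \right)} \left(-20\right) + 12\right) + k = \left(\left(-2\right) \left(-20\right) + 12\right) - 181 = \left(40 + 12\right) - 181 = 52 - 181 = -129$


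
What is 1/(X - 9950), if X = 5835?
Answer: -1/4115 ≈ -0.00024301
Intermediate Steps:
1/(X - 9950) = 1/(5835 - 9950) = 1/(-4115) = -1/4115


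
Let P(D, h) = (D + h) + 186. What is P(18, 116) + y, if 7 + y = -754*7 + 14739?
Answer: 9774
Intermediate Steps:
y = 9454 (y = -7 + (-754*7 + 14739) = -7 + (-5278 + 14739) = -7 + 9461 = 9454)
P(D, h) = 186 + D + h
P(18, 116) + y = (186 + 18 + 116) + 9454 = 320 + 9454 = 9774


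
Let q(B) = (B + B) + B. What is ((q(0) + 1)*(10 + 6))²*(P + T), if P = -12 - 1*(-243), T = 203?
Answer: 111104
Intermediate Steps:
q(B) = 3*B (q(B) = 2*B + B = 3*B)
P = 231 (P = -12 + 243 = 231)
((q(0) + 1)*(10 + 6))²*(P + T) = ((3*0 + 1)*(10 + 6))²*(231 + 203) = ((0 + 1)*16)²*434 = (1*16)²*434 = 16²*434 = 256*434 = 111104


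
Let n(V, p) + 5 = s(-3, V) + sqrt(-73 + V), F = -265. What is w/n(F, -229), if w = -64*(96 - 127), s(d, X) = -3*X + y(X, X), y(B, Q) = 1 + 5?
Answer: 789632/316977 - 12896*I*sqrt(2)/316977 ≈ 2.4911 - 0.057536*I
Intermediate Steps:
y(B, Q) = 6
s(d, X) = 6 - 3*X (s(d, X) = -3*X + 6 = 6 - 3*X)
n(V, p) = 1 + sqrt(-73 + V) - 3*V (n(V, p) = -5 + ((6 - 3*V) + sqrt(-73 + V)) = -5 + (6 + sqrt(-73 + V) - 3*V) = 1 + sqrt(-73 + V) - 3*V)
w = 1984 (w = -64*(-31) = 1984)
w/n(F, -229) = 1984/(1 + sqrt(-73 - 265) - 3*(-265)) = 1984/(1 + sqrt(-338) + 795) = 1984/(1 + 13*I*sqrt(2) + 795) = 1984/(796 + 13*I*sqrt(2))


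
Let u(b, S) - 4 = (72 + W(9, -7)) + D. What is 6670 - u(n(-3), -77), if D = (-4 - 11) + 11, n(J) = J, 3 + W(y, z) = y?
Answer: 6592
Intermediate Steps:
W(y, z) = -3 + y
D = -4 (D = -15 + 11 = -4)
u(b, S) = 78 (u(b, S) = 4 + ((72 + (-3 + 9)) - 4) = 4 + ((72 + 6) - 4) = 4 + (78 - 4) = 4 + 74 = 78)
6670 - u(n(-3), -77) = 6670 - 1*78 = 6670 - 78 = 6592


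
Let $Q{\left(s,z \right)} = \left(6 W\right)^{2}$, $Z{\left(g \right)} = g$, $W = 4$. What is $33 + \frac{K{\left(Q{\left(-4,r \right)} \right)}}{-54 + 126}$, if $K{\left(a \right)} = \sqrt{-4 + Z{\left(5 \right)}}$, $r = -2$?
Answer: $\frac{2377}{72} \approx 33.014$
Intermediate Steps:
$Q{\left(s,z \right)} = 576$ ($Q{\left(s,z \right)} = \left(6 \cdot 4\right)^{2} = 24^{2} = 576$)
$K{\left(a \right)} = 1$ ($K{\left(a \right)} = \sqrt{-4 + 5} = \sqrt{1} = 1$)
$33 + \frac{K{\left(Q{\left(-4,r \right)} \right)}}{-54 + 126} = 33 + 1 \frac{1}{-54 + 126} = 33 + 1 \cdot \frac{1}{72} = 33 + \frac{1}{72} = \frac{2377}{72}$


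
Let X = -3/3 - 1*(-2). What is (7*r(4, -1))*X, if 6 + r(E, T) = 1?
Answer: -35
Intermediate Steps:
r(E, T) = -5 (r(E, T) = -6 + 1 = -5)
X = 1 (X = -3*⅓ + 2 = -1 + 2 = 1)
(7*r(4, -1))*X = (7*(-5))*1 = -35*1 = -35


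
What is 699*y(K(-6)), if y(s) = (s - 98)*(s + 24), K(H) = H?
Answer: -1308528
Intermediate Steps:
y(s) = (-98 + s)*(24 + s)
699*y(K(-6)) = 699*(-2352 + (-6)² - 74*(-6)) = 699*(-2352 + 36 + 444) = 699*(-1872) = -1308528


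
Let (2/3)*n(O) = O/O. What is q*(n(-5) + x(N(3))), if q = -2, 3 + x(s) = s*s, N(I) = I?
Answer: -15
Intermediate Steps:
n(O) = 3/2 (n(O) = 3*(O/O)/2 = (3/2)*1 = 3/2)
x(s) = -3 + s² (x(s) = -3 + s*s = -3 + s²)
q*(n(-5) + x(N(3))) = -2*(3/2 + (-3 + 3²)) = -2*(3/2 + (-3 + 9)) = -2*(3/2 + 6) = -2*15/2 = -15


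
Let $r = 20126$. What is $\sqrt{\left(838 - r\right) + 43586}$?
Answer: $\sqrt{24298} \approx 155.88$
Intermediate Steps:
$\sqrt{\left(838 - r\right) + 43586} = \sqrt{\left(838 - 20126\right) + 43586} = \sqrt{-19288 + 43586} = \sqrt{24298}$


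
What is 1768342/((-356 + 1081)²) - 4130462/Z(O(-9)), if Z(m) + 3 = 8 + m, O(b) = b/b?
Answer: -1085531739349/1576875 ≈ -6.8841e+5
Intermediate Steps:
O(b) = 1
Z(m) = 5 + m (Z(m) = -3 + (8 + m) = 5 + m)
1768342/((-356 + 1081)²) - 4130462/Z(O(-9)) = 1768342/((-356 + 1081)²) - 4130462/(5 + 1) = 1768342/(725²) - 4130462/6 = 1768342/525625 - 4130462*⅙ = 1768342*(1/525625) - 2065231/3 = 1768342/525625 - 2065231/3 = -1085531739349/1576875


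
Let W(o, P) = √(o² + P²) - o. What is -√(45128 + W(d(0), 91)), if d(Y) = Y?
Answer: -√45219 ≈ -212.65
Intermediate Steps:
W(o, P) = √(P² + o²) - o
-√(45128 + W(d(0), 91)) = -√(45128 + (√(91² + 0²) - 1*0)) = -√(45128 + (√(8281 + 0) + 0)) = -√(45128 + (√8281 + 0)) = -√(45128 + (91 + 0)) = -√(45128 + 91) = -√45219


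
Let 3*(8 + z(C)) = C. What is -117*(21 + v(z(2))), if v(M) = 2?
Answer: -2691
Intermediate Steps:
z(C) = -8 + C/3
-117*(21 + v(z(2))) = -117*(21 + 2) = -117*23 = -2691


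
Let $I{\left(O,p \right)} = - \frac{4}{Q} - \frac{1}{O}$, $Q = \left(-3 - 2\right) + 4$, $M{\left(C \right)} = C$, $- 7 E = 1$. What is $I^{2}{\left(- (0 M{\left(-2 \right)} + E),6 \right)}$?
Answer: $9$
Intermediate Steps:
$E = - \frac{1}{7}$ ($E = \left(- \frac{1}{7}\right) 1 = - \frac{1}{7} \approx -0.14286$)
$Q = -1$ ($Q = -5 + 4 = -1$)
$I{\left(O,p \right)} = 4 - \frac{1}{O}$ ($I{\left(O,p \right)} = - \frac{4}{-1} - \frac{1}{O} = \left(-4\right) \left(-1\right) - \frac{1}{O} = 4 - \frac{1}{O}$)
$I^{2}{\left(- (0 M{\left(-2 \right)} + E),6 \right)} = \left(4 - \frac{1}{\left(-1\right) \left(0 \left(-2\right) - \frac{1}{7}\right)}\right)^{2} = \left(4 - \frac{1}{\left(-1\right) \left(0 - \frac{1}{7}\right)}\right)^{2} = \left(4 - \frac{1}{\left(-1\right) \left(- \frac{1}{7}\right)}\right)^{2} = \left(4 - \frac{1}{\frac{1}{7}}\right)^{2} = \left(4 - 7\right)^{2} = \left(-3\right)^{2} = 9$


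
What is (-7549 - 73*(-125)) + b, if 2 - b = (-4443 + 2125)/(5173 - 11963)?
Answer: 5356151/3395 ≈ 1577.7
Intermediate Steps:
b = 5631/3395 (b = 2 - (-4443 + 2125)/(5173 - 11963) = 2 - (-2318)/(-6790) = 2 - (-2318)*(-1)/6790 = 2 - 1*1159/3395 = 2 - 1159/3395 = 5631/3395 ≈ 1.6586)
(-7549 - 73*(-125)) + b = (-7549 - 73*(-125)) + 5631/3395 = (-7549 + 9125) + 5631/3395 = 1576 + 5631/3395 = 5356151/3395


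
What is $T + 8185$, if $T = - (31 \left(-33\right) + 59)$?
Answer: $9149$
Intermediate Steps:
$T = 964$ ($T = - (-1023 + 59) = \left(-1\right) \left(-964\right) = 964$)
$T + 8185 = 964 + 8185 = 9149$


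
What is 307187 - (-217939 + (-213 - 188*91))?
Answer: 542447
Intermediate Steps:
307187 - (-217939 + (-213 - 188*91)) = 307187 - (-217939 + (-213 - 17108)) = 307187 - (-217939 - 17321) = 307187 - 1*(-235260) = 307187 + 235260 = 542447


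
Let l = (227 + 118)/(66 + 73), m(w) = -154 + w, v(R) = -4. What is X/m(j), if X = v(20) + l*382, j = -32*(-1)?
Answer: -65617/8479 ≈ -7.7388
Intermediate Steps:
j = 32
l = 345/139 ≈ 2.4820
X = 131234/139 (X = -4 + (345/139)*382 = -4 + 131790/139 = 131234/139 ≈ 944.13)
X/m(j) = 131234/(139*(-154 + 32)) = (131234/139)/(-122) = (131234/139)*(-1/122) = -65617/8479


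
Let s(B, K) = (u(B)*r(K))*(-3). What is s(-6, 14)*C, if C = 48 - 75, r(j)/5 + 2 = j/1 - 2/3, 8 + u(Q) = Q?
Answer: -64260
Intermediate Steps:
u(Q) = -8 + Q
r(j) = -40/3 + 5*j (r(j) = -10 + 5*(j/1 - 2/3) = -10 + 5*(j*1 - 2*1/3) = -10 + 5*(j - 2/3) = -10 + 5*(-2/3 + j) = -10 + (-10/3 + 5*j) = -40/3 + 5*j)
s(B, K) = -3*(-8 + B)*(-40/3 + 5*K) (s(B, K) = ((-8 + B)*(-40/3 + 5*K))*(-3) = -3*(-8 + B)*(-40/3 + 5*K))
C = -27
s(-6, 14)*C = -5*(-8 - 6)*(-8 + 3*14)*(-27) = -5*(-14)*(-8 + 42)*(-27) = -5*(-14)*34*(-27) = 2380*(-27) = -64260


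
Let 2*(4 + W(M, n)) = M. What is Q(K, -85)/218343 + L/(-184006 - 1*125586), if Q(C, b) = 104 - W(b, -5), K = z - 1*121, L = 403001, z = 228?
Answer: -87945853747/67597246056 ≈ -1.3010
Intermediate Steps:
W(M, n) = -4 + M/2
K = 107 (K = 228 - 1*121 = 228 - 121 = 107)
Q(C, b) = 108 - b/2 (Q(C, b) = 104 - (-4 + b/2) = 104 + (4 - b/2) = 108 - b/2)
Q(K, -85)/218343 + L/(-184006 - 1*125586) = (108 - ½*(-85))/218343 + 403001/(-184006 - 1*125586) = (108 + 85/2)*(1/218343) + 403001/(-184006 - 125586) = (301/2)*(1/218343) + 403001/(-309592) = 301/436686 + 403001*(-1/309592) = 301/436686 - 403001/309592 = -87945853747/67597246056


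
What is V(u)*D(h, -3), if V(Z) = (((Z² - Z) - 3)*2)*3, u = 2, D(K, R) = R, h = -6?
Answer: 18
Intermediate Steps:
V(Z) = -18 - 6*Z + 6*Z² (V(Z) = ((-3 + Z² - Z)*2)*3 = (-6 - 2*Z + 2*Z²)*3 = -18 - 6*Z + 6*Z²)
V(u)*D(h, -3) = (-18 - 6*2 + 6*2²)*(-3) = (-18 - 12 + 6*4)*(-3) = (-18 - 12 + 24)*(-3) = -6*(-3) = 18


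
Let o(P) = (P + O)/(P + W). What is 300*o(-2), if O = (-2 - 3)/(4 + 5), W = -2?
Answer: 575/3 ≈ 191.67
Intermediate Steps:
O = -5/9 ≈ -0.55556
o(P) = (-5/9 + P)/(-2 + P) (o(P) = (P - 5/9)/(P - 2) = (-5/9 + P)/(-2 + P))
300*o(-2) = 300*((-5/9 - 2)/(-2 - 2)) = 300*(-23/9/(-4)) = 300*(-¼*(-23/9)) = 300*(23/36) = 575/3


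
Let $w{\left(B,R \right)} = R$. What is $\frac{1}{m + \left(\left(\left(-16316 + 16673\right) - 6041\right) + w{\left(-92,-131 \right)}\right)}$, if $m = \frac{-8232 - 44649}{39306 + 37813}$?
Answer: $- \frac{77119}{448499866} \approx -0.00017195$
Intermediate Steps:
$m = - \frac{52881}{77119} \approx -0.68571$
$\frac{1}{m + \left(\left(\left(-16316 + 16673\right) - 6041\right) + w{\left(-92,-131 \right)}\right)} = \frac{1}{- \frac{52881}{77119} + \left(\left(\left(-16316 + 16673\right) - 6041\right) - 131\right)} = \frac{1}{- \frac{52881}{77119} + \left(\left(357 - 6041\right) - 131\right)} = \frac{1}{- \frac{52881}{77119} - 5815} = \frac{1}{- \frac{448499866}{77119}} = - \frac{77119}{448499866}$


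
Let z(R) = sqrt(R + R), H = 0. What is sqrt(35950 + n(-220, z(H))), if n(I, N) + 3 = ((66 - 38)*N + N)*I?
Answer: sqrt(35947) ≈ 189.60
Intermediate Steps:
z(R) = sqrt(2)*sqrt(R) (z(R) = sqrt(2*R) = sqrt(2)*sqrt(R))
n(I, N) = -3 + 29*I*N (n(I, N) = -3 + ((66 - 38)*N + N)*I = -3 + (28*N + N)*I = -3 + (29*N)*I = -3 + 29*I*N)
sqrt(35950 + n(-220, z(H))) = sqrt(35950 + (-3 + 29*(-220)*(sqrt(2)*sqrt(0)))) = sqrt(35950 + (-3 + 29*(-220)*(sqrt(2)*0))) = sqrt(35950 + (-3 + 29*(-220)*0)) = sqrt(35950 + (-3 + 0)) = sqrt(35950 - 3) = sqrt(35947)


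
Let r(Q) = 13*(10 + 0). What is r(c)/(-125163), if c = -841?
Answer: -130/125163 ≈ -0.0010386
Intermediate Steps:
r(Q) = 130 (r(Q) = 13*10 = 130)
r(c)/(-125163) = 130/(-125163) = 130*(-1/125163) = -130/125163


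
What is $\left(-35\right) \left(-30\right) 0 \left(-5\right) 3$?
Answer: $0$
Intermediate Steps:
$\left(-35\right) \left(-30\right) 0 \left(-5\right) 3 = 1050 \cdot 0 \cdot 3 = 1050 \cdot 0 = 0$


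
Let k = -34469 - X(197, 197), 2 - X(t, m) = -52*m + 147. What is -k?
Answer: 44568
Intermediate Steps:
X(t, m) = -145 + 52*m (X(t, m) = 2 - (-52*m + 147) = 2 - (147 - 52*m) = 2 + (-147 + 52*m) = -145 + 52*m)
k = -44568 (k = -34469 - (-145 + 52*197) = -34469 - (-145 + 10244) = -34469 - 1*10099 = -34469 - 10099 = -44568)
-k = -1*(-44568) = 44568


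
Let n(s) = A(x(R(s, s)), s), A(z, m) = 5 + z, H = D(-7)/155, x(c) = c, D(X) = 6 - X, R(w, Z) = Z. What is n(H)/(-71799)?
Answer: -788/11128845 ≈ -7.0807e-5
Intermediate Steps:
H = 13/155 (H = (6 - 1*(-7))/155 = (6 + 7)*(1/155) = 13*(1/155) = 13/155 ≈ 0.083871)
n(s) = 5 + s
n(H)/(-71799) = (5 + 13/155)/(-71799) = (788/155)*(-1/71799) = -788/11128845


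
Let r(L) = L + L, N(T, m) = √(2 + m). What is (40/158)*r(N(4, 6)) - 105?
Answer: -105 + 80*√2/79 ≈ -103.57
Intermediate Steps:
r(L) = 2*L
(40/158)*r(N(4, 6)) - 105 = (40/158)*(2*√(2 + 6)) - 105 = (40*(1/158))*(2*√8) - 105 = 20*(2*(2*√2))/79 - 105 = 20*(4*√2)/79 - 105 = 80*√2/79 - 105 = -105 + 80*√2/79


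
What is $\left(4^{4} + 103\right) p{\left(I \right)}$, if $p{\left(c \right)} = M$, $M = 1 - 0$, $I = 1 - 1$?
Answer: $359$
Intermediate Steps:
$I = 0$ ($I = 1 - 1 = 0$)
$M = 1$ ($M = 1 + 0 = 1$)
$p{\left(c \right)} = 1$
$\left(4^{4} + 103\right) p{\left(I \right)} = \left(4^{4} + 103\right) 1 = \left(256 + 103\right) 1 = 359 \cdot 1 = 359$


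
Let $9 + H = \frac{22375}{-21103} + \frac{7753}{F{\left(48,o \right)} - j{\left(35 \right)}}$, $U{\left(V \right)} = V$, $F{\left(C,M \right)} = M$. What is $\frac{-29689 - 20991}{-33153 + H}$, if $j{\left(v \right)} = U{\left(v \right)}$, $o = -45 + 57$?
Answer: $\frac{1757035780}{1161423783} \approx 1.5128$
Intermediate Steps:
$o = 12$
$j{\left(v \right)} = v$
$H = - \frac{168494505}{485369}$ ($H = -9 + \left(\frac{22375}{-21103} + \frac{7753}{12 - 35}\right) = -9 + \left(22375 \left(- \frac{1}{21103}\right) + \frac{7753}{12 - 35}\right) = -9 + \left(- \frac{22375}{21103} + \frac{7753}{-23}\right) = -9 + \left(- \frac{22375}{21103} + 7753 \left(- \frac{1}{23}\right)\right) = -9 - \frac{164126184}{485369} = - \frac{168494505}{485369} \approx -347.15$)
$\frac{-29689 - 20991}{-33153 + H} = \frac{-29689 - 20991}{-33153 - \frac{168494505}{485369}} = - \frac{50680}{- \frac{16259932962}{485369}} = \left(-50680\right) \left(- \frac{485369}{16259932962}\right) = \frac{1757035780}{1161423783}$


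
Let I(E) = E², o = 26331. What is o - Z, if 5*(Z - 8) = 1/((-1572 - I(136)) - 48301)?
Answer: 8998385936/341845 ≈ 26323.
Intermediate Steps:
Z = 2734759/341845 (Z = 8 + 1/(5*((-1572 - 1*136²) - 48301)) = 8 + 1/(5*((-1572 - 1*18496) - 48301)) = 8 + 1/(5*((-1572 - 18496) - 48301)) = 8 + 1/(5*(-20068 - 48301)) = 8 + (⅕)/(-68369) = 8 + (⅕)*(-1/68369) = 8 - 1/341845 = 2734759/341845 ≈ 8.0000)
o - Z = 26331 - 1*2734759/341845 = 26331 - 2734759/341845 = 8998385936/341845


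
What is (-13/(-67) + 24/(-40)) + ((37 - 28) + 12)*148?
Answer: 1041044/335 ≈ 3107.6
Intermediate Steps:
(-13/(-67) + 24/(-40)) + ((37 - 28) + 12)*148 = (-13*(-1/67) + 24*(-1/40)) + (9 + 12)*148 = (13/67 - ⅗) + 21*148 = -136/335 + 3108 = 1041044/335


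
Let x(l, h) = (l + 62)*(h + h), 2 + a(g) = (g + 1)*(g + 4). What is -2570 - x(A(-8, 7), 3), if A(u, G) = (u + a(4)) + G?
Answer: -3164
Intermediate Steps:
a(g) = -2 + (1 + g)*(4 + g) (a(g) = -2 + (g + 1)*(g + 4) = -2 + (1 + g)*(4 + g))
A(u, G) = 38 + G + u (A(u, G) = (u + (2 + 4**2 + 5*4)) + G = (u + (2 + 16 + 20)) + G = (u + 38) + G = (38 + u) + G = 38 + G + u)
x(l, h) = 2*h*(62 + l) (x(l, h) = (62 + l)*(2*h) = 2*h*(62 + l))
-2570 - x(A(-8, 7), 3) = -2570 - 2*3*(62 + (38 + 7 - 8)) = -2570 - 2*3*(62 + 37) = -2570 - 2*3*99 = -2570 - 1*594 = -2570 - 594 = -3164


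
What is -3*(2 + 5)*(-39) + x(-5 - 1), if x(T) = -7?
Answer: 812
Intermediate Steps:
-3*(2 + 5)*(-39) + x(-5 - 1) = -3*(2 + 5)*(-39) - 7 = -3*7*(-39) - 7 = -21*(-39) - 7 = 819 - 7 = 812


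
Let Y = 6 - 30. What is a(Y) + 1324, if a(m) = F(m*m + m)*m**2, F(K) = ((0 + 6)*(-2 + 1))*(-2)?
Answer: 8236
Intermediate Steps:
Y = -24
F(K) = 12 (F(K) = (6*(-1))*(-2) = -6*(-2) = 12)
a(m) = 12*m**2
a(Y) + 1324 = 12*(-24)**2 + 1324 = 12*576 + 1324 = 6912 + 1324 = 8236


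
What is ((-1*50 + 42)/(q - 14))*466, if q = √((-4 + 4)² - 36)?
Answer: 6524/29 + 2796*I/29 ≈ 224.97 + 96.414*I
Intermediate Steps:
q = 6*I (q = √(0² - 36) = √(0 - 36) = √(-36) = 6*I ≈ 6.0*I)
((-1*50 + 42)/(q - 14))*466 = ((-1*50 + 42)/(6*I - 14))*466 = ((-50 + 42)/(-14 + 6*I))*466 = -(-14 - 6*I)/29*466 = -466*(-14 - 6*I)/29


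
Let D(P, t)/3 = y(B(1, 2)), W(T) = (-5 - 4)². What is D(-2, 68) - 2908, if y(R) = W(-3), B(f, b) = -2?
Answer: -2665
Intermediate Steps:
W(T) = 81 (W(T) = (-9)² = 81)
y(R) = 81
D(P, t) = 243 (D(P, t) = 3*81 = 243)
D(-2, 68) - 2908 = 243 - 2908 = -2665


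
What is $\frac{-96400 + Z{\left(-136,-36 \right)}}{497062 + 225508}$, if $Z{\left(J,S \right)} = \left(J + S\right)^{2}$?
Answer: $- \frac{33408}{361285} \approx -0.09247$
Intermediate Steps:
$\frac{-96400 + Z{\left(-136,-36 \right)}}{497062 + 225508} = \frac{-96400 + \left(-136 - 36\right)^{2}}{497062 + 225508} = \frac{-96400 + \left(-172\right)^{2}}{722570} = \left(-96400 + 29584\right) \frac{1}{722570} = \left(-66816\right) \frac{1}{722570} = - \frac{33408}{361285}$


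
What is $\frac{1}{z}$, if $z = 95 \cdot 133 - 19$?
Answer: $\frac{1}{12616} \approx 7.9264 \cdot 10^{-5}$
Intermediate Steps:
$z = 12616$ ($z = 12635 - 19 = 12616$)
$\frac{1}{z} = \frac{1}{12616}$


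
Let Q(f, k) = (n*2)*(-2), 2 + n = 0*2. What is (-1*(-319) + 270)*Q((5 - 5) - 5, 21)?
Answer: 4712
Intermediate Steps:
n = -2 (n = -2 + 0*2 = -2 + 0 = -2)
Q(f, k) = 8 (Q(f, k) = -2*2*(-2) = -4*(-2) = 8)
(-1*(-319) + 270)*Q((5 - 5) - 5, 21) = (-1*(-319) + 270)*8 = (319 + 270)*8 = 589*8 = 4712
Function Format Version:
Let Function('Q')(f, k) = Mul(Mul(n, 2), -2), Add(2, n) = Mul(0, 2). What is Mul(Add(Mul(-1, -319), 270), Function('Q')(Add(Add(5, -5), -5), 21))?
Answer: 4712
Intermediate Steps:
n = -2 (n = Add(-2, Mul(0, 2)) = Add(-2, 0) = -2)
Function('Q')(f, k) = 8 (Function('Q')(f, k) = Mul(Mul(-2, 2), -2) = Mul(-4, -2) = 8)
Mul(Add(Mul(-1, -319), 270), Function('Q')(Add(Add(5, -5), -5), 21)) = Mul(Add(Mul(-1, -319), 270), 8) = Mul(Add(319, 270), 8) = Mul(589, 8) = 4712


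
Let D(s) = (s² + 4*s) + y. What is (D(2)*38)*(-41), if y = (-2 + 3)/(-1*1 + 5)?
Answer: -38171/2 ≈ -19086.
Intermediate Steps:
y = ¼ (y = 1/(-1 + 5) = 1/4 = 1*(¼) = ¼ ≈ 0.25000)
D(s) = ¼ + s² + 4*s (D(s) = (s² + 4*s) + ¼ = ¼ + s² + 4*s)
(D(2)*38)*(-41) = ((¼ + 2² + 4*2)*38)*(-41) = ((¼ + 4 + 8)*38)*(-41) = ((49/4)*38)*(-41) = (931/2)*(-41) = -38171/2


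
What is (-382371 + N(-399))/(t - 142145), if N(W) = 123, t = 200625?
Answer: -47781/7310 ≈ -6.5364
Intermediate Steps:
(-382371 + N(-399))/(t - 142145) = (-382371 + 123)/(200625 - 142145) = -382248/58480 = -382248*1/58480 = -47781/7310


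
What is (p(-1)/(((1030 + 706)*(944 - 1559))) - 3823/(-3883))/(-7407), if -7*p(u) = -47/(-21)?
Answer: -599993577341/4513899719193480 ≈ -0.00013292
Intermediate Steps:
p(u) = -47/147 (p(u) = -(-47)/(7*(-21)) = -(-47)*(-1)/(7*21) = -1/7*47/21 = -47/147)
(p(-1)/(((1030 + 706)*(944 - 1559))) - 3823/(-3883))/(-7407) = (-47*1/((944 - 1559)*(1030 + 706))/147 - 3823/(-3883))/(-7407) = (-47/(147*(1736*(-615))) - 3823*(-1/3883))*(-1/7407) = (-47/147/(-1067640) + 3823/3883)*(-1/7407) = (-47/147*(-1/1067640) + 3823/3883)*(-1/7407) = (47/156943080 + 3823/3883)*(-1/7407) = (599993577341/609409979640)*(-1/7407) = -599993577341/4513899719193480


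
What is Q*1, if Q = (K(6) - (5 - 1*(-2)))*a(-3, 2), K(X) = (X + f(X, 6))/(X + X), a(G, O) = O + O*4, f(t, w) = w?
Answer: -60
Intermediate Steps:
a(G, O) = 5*O (a(G, O) = O + 4*O = 5*O)
K(X) = (6 + X)/(2*X) (K(X) = (X + 6)/(X + X) = (6 + X)/((2*X)) = (6 + X)*(1/(2*X)) = (6 + X)/(2*X))
Q = -60 (Q = ((1/2)*(6 + 6)/6 - (5 - 1*(-2)))*(5*2) = ((1/2)*(1/6)*12 - (5 + 2))*10 = (1 - 1*7)*10 = (1 - 7)*10 = -6*10 = -60)
Q*1 = -60*1 = -60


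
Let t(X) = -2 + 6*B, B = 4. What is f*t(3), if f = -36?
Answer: -792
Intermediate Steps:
t(X) = 22 (t(X) = -2 + 6*4 = -2 + 24 = 22)
f*t(3) = -36*22 = -792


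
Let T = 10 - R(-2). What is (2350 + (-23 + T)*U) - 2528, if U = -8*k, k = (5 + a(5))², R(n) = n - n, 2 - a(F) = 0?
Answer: 4918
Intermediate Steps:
a(F) = 2 (a(F) = 2 - 1*0 = 2 + 0 = 2)
R(n) = 0
k = 49 (k = (5 + 2)² = 7² = 49)
T = 10 (T = 10 - 1*0 = 10 + 0 = 10)
U = -392 (U = -8*49 = -392)
(2350 + (-23 + T)*U) - 2528 = (2350 + (-23 + 10)*(-392)) - 2528 = (2350 - 13*(-392)) - 2528 = (2350 + 5096) - 2528 = 7446 - 2528 = 4918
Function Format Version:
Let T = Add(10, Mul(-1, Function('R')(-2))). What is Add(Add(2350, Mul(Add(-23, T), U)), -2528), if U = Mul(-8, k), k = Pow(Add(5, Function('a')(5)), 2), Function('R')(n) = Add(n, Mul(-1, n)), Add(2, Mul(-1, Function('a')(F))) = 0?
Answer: 4918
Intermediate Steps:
Function('a')(F) = 2 (Function('a')(F) = Add(2, Mul(-1, 0)) = Add(2, 0) = 2)
Function('R')(n) = 0
k = 49 (k = Pow(Add(5, 2), 2) = Pow(7, 2) = 49)
T = 10 (T = Add(10, Mul(-1, 0)) = Add(10, 0) = 10)
U = -392 (U = Mul(-8, 49) = -392)
Add(Add(2350, Mul(Add(-23, T), U)), -2528) = Add(Add(2350, Mul(Add(-23, 10), -392)), -2528) = Add(Add(2350, Mul(-13, -392)), -2528) = Add(Add(2350, 5096), -2528) = Add(7446, -2528) = 4918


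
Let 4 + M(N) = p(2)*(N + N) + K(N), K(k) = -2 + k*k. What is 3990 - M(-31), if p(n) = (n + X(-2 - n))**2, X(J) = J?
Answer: 3283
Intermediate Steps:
p(n) = 4 (p(n) = (n + (-2 - n))**2 = (-2)**2 = 4)
K(k) = -2 + k**2
M(N) = -6 + N**2 + 8*N (M(N) = -4 + (4*(N + N) + (-2 + N**2)) = -4 + (4*(2*N) + (-2 + N**2)) = -4 + (8*N + (-2 + N**2)) = -4 + (-2 + N**2 + 8*N) = -6 + N**2 + 8*N)
3990 - M(-31) = 3990 - (-6 + (-31)**2 + 8*(-31)) = 3990 - (-6 + 961 - 248) = 3990 - 1*707 = 3990 - 707 = 3283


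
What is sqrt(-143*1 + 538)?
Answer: sqrt(395) ≈ 19.875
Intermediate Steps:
sqrt(-143*1 + 538) = sqrt(-143 + 538) = sqrt(395)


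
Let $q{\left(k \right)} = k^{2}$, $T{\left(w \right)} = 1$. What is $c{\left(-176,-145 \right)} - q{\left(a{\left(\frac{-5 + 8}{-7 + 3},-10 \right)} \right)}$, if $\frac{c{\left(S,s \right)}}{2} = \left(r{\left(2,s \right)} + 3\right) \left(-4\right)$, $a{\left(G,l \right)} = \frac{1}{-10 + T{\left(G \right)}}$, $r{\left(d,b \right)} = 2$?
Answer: $- \frac{3241}{81} \approx -40.012$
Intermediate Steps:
$a{\left(G,l \right)} = - \frac{1}{9}$ ($a{\left(G,l \right)} = \frac{1}{-10 + 1} = \frac{1}{-9} = - \frac{1}{9}$)
$c{\left(S,s \right)} = -40$ ($c{\left(S,s \right)} = 2 \left(2 + 3\right) \left(-4\right) = 2 \cdot 5 \left(-4\right) = 2 \left(-20\right) = -40$)
$c{\left(-176,-145 \right)} - q{\left(a{\left(\frac{-5 + 8}{-7 + 3},-10 \right)} \right)} = -40 - \left(- \frac{1}{9}\right)^{2} = -40 - \frac{1}{81} = - \frac{3241}{81}$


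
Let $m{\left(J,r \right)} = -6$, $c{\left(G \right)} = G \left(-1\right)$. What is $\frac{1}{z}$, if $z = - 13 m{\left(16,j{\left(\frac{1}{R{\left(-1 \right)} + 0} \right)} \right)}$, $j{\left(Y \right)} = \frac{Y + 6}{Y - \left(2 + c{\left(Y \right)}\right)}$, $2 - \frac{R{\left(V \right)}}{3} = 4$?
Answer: $\frac{1}{78} \approx 0.012821$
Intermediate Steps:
$R{\left(V \right)} = -6$ ($R{\left(V \right)} = 6 - 12 = -6$)
$c{\left(G \right)} = - G$
$j{\left(Y \right)} = \frac{6 + Y}{-2 + 2 Y}$ ($j{\left(Y \right)} = \frac{Y + 6}{Y - \left(2 - Y\right)} = \frac{6 + Y}{Y + \left(-2 + Y\right)} = \frac{6 + Y}{-2 + 2 Y}$)
$z = 78$ ($z = \left(-13\right) \left(-6\right) = 78$)
$\frac{1}{z} = \frac{1}{78}$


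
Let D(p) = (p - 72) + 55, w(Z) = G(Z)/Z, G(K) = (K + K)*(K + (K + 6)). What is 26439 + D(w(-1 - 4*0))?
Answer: 26430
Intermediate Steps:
G(K) = 2*K*(6 + 2*K) (G(K) = (2*K)*(K + (6 + K)) = (2*K)*(6 + 2*K) = 2*K*(6 + 2*K))
w(Z) = 12 + 4*Z (w(Z) = (4*Z*(3 + Z))/Z = 12 + 4*Z)
D(p) = -17 + p (D(p) = (-72 + p) + 55 = -17 + p)
26439 + D(w(-1 - 4*0)) = 26439 + (-17 + (12 + 4*(-1 - 4*0))) = 26439 + (-17 + (12 + 4*(-1 + 0))) = 26439 + (-17 + (12 + 4*(-1))) = 26439 + (-17 + (12 - 4)) = 26439 + (-17 + 8) = 26439 - 9 = 26430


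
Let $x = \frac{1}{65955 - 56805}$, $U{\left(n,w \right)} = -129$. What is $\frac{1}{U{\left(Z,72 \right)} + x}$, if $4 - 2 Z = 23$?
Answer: $- \frac{9150}{1180349} \approx -0.0077519$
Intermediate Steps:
$Z = - \frac{19}{2}$ ($Z = 2 - \frac{23}{2} = - \frac{19}{2} \approx -9.5$)
$x = \frac{1}{9150} \approx 0.00010929$
$\frac{1}{U{\left(Z,72 \right)} + x} = \frac{1}{-129 + \frac{1}{9150}} = \frac{1}{- \frac{1180349}{9150}} = - \frac{9150}{1180349}$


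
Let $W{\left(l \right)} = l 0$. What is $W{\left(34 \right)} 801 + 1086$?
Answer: $1086$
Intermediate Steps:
$W{\left(l \right)} = 0$
$W{\left(34 \right)} 801 + 1086 = 0 \cdot 801 + 1086 = 0 + 1086 = 1086$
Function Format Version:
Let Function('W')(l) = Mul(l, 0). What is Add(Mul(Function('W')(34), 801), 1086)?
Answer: 1086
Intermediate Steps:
Function('W')(l) = 0
Add(Mul(Function('W')(34), 801), 1086) = Add(Mul(0, 801), 1086) = Add(0, 1086) = 1086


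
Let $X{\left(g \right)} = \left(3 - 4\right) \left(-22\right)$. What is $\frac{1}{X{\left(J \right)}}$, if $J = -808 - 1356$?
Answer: $\frac{1}{22} \approx 0.045455$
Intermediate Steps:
$J = -2164$ ($J = -808 - 1356 = -2164$)
$X{\left(g \right)} = 22$ ($X{\left(g \right)} = \left(-1\right) \left(-22\right) = 22$)
$\frac{1}{X{\left(J \right)}} = \frac{1}{22}$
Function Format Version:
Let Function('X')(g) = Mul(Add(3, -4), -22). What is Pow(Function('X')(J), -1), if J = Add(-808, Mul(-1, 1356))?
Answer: Rational(1, 22) ≈ 0.045455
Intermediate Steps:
J = -2164 (J = Add(-808, -1356) = -2164)
Function('X')(g) = 22 (Function('X')(g) = Mul(-1, -22) = 22)
Pow(Function('X')(J), -1) = Pow(22, -1) = Rational(1, 22)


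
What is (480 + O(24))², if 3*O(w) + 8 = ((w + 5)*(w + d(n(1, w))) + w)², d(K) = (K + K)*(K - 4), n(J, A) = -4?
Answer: 44052530035264/9 ≈ 4.8947e+12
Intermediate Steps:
d(K) = 2*K*(-4 + K) (d(K) = (2*K)*(-4 + K) = 2*K*(-4 + K))
O(w) = -8/3 + (w + (5 + w)*(64 + w))²/3 (O(w) = -8/3 + ((w + 5)*(w + 2*(-4)*(-4 - 4)) + w)²/3 = -8/3 + ((5 + w)*(w + 2*(-4)*(-8)) + w)²/3 = -8/3 + ((5 + w)*(w + 64) + w)²/3 = -8/3 + ((5 + w)*(64 + w) + w)²/3 = -8/3 + (w + (5 + w)*(64 + w))²/3)
(480 + O(24))² = (480 + (-8/3 + (320 + 24² + 70*24)²/3))² = (480 + (-8/3 + (320 + 576 + 1680)²/3))² = (480 + (-8/3 + (⅓)*2576²))² = (480 + (-8/3 + (⅓)*6635776))² = (480 + (-8/3 + 6635776/3))² = (480 + 6635768/3)² = (6637208/3)² = 44052530035264/9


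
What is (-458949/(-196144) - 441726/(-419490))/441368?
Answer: 46527736759/6052659356215680 ≈ 7.6872e-6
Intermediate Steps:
(-458949/(-196144) - 441726/(-419490))/441368 = (-458949*(-1/196144) - 441726*(-1/419490))*(1/441368) = (458949/196144 + 73621/69915)*(1/441368) = (46527736759/13713407760)*(1/441368) = 46527736759/6052659356215680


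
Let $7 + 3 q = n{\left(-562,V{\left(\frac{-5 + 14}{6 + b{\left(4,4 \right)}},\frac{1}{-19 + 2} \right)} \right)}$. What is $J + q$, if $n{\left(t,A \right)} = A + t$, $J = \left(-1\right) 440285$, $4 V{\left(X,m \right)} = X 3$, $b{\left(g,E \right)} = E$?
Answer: $- \frac{52856933}{120} \approx -4.4047 \cdot 10^{5}$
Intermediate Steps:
$V{\left(X,m \right)} = \frac{3 X}{4}$ ($V{\left(X,m \right)} = \frac{X 3}{4} = \frac{3 X}{4}$)
$J = -440285$
$q = - \frac{22733}{120}$ ($q = - \frac{7}{3} + \frac{\frac{3 \frac{-5 + 14}{6 + 4}}{4} - 562}{3} = - \frac{7}{3} + \frac{\frac{3 \cdot \frac{9}{10}}{4} - 562}{3} = - \frac{7}{3} + \frac{\frac{3 \cdot 9 \cdot \frac{1}{10}}{4} - 562}{3} = - \frac{7}{3} + \frac{\frac{3}{4} \cdot \frac{9}{10} - 562}{3} = - \frac{7}{3} + \frac{\frac{27}{40} - 562}{3} = - \frac{7}{3} + \frac{1}{3} \left(- \frac{22453}{40}\right) = - \frac{7}{3} - \frac{22453}{120} = - \frac{22733}{120} \approx -189.44$)
$J + q = -440285 - \frac{22733}{120} = - \frac{52856933}{120}$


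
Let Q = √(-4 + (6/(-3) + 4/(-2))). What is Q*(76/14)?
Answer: 76*I*√2/7 ≈ 15.354*I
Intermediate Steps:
Q = 2*I*√2 (Q = √(-4 + (6*(-⅓) + 4*(-½))) = √(-4 + (-2 - 2)) = √(-4 - 4) = √(-8) = 2*I*√2 ≈ 2.8284*I)
Q*(76/14) = (2*I*√2)*(76/14) = (2*I*√2)*(76*(1/14)) = (2*I*√2)*(38/7) = 76*I*√2/7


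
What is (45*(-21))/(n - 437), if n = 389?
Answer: 315/16 ≈ 19.688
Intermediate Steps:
(45*(-21))/(n - 437) = (45*(-21))/(389 - 437) = -945/(-48) = -945*(-1/48) = 315/16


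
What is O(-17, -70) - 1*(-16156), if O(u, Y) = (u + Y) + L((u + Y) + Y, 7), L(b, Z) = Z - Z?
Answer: 16069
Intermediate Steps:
L(b, Z) = 0
O(u, Y) = Y + u (O(u, Y) = (u + Y) + 0 = (Y + u) + 0 = Y + u)
O(-17, -70) - 1*(-16156) = (-70 - 17) - 1*(-16156) = -87 + 16156 = 16069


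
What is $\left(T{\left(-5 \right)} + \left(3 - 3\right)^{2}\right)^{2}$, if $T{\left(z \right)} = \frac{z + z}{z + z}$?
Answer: $1$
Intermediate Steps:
$T{\left(z \right)} = 1$ ($T{\left(z \right)} = \frac{2 z}{2 z} = 2 z \frac{1}{2 z} = 1$)
$\left(T{\left(-5 \right)} + \left(3 - 3\right)^{2}\right)^{2} = \left(1 + \left(3 - 3\right)^{2}\right)^{2} = \left(1 + 0^{2}\right)^{2} = \left(1 + 0\right)^{2} = 1^{2} = 1$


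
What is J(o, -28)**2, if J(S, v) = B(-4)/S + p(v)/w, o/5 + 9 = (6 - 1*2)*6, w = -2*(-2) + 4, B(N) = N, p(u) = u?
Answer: 284089/22500 ≈ 12.626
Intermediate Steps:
w = 8 (w = 4 + 4 = 8)
o = 75 (o = -45 + 5*((6 - 1*2)*6) = -45 + 5*((6 - 2)*6) = -45 + 5*(4*6) = -45 + 5*24 = -45 + 120 = 75)
J(S, v) = -4/S + v/8
J(o, -28)**2 = (-4/75 + (1/8)*(-28))**2 = (-4*1/75 - 7/2)**2 = (-4/75 - 7/2)**2 = (-533/150)**2 = 284089/22500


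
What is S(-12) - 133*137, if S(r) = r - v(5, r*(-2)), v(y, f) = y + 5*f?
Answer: -18358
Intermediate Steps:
S(r) = -5 + 11*r (S(r) = r - (5 + 5*(r*(-2))) = r - (5 + 5*(-2*r)) = r - (5 - 10*r) = r + (-5 + 10*r) = -5 + 11*r)
S(-12) - 133*137 = (-5 + 11*(-12)) - 133*137 = (-5 - 132) - 18221 = -137 - 18221 = -18358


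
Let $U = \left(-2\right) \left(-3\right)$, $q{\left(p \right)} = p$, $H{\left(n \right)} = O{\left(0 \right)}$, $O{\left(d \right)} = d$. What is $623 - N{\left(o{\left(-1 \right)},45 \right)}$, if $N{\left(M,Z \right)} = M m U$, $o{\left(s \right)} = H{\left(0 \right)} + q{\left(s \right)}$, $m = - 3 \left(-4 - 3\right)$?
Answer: $749$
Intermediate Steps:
$H{\left(n \right)} = 0$
$U = 6$
$m = 21$ ($m = \left(-3\right) \left(-7\right) = 21$)
$o{\left(s \right)} = s$ ($o{\left(s \right)} = 0 + s = s$)
$N{\left(M,Z \right)} = 126 M$ ($N{\left(M,Z \right)} = M 21 \cdot 6 = 21 M 6 = 126 M$)
$623 - N{\left(o{\left(-1 \right)},45 \right)} = 623 - 126 \left(-1\right) = 623 - -126 = 623 + 126 = 749$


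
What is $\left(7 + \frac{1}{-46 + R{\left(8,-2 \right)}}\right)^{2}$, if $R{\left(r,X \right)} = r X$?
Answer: $\frac{187489}{3844} \approx 48.774$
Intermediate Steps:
$R{\left(r,X \right)} = X r$
$\left(7 + \frac{1}{-46 + R{\left(8,-2 \right)}}\right)^{2} = \left(7 + \frac{1}{-46 - 16}\right)^{2} = \left(7 + \frac{1}{-62}\right)^{2} = \left(7 - \frac{1}{62}\right)^{2} = \left(\frac{433}{62}\right)^{2} = \frac{187489}{3844}$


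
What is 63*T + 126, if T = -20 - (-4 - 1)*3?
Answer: -189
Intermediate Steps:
T = -5 (T = -20 - (-5)*3 = -20 - 1*(-15) = -20 + 15 = -5)
63*T + 126 = 63*(-5) + 126 = -315 + 126 = -189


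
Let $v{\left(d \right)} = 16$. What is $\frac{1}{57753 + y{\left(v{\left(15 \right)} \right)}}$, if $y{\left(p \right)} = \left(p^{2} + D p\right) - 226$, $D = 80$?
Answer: $\frac{1}{59063} \approx 1.6931 \cdot 10^{-5}$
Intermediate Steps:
$y{\left(p \right)} = -226 + p^{2} + 80 p$ ($y{\left(p \right)} = \left(p^{2} + 80 p\right) - 226 = -226 + p^{2} + 80 p$)
$\frac{1}{57753 + y{\left(v{\left(15 \right)} \right)}} = \frac{1}{57753 + \left(-226 + 16^{2} + 80 \cdot 16\right)} = \frac{1}{57753 + \left(-226 + 256 + 1280\right)} = \frac{1}{57753 + 1310} = \frac{1}{59063}$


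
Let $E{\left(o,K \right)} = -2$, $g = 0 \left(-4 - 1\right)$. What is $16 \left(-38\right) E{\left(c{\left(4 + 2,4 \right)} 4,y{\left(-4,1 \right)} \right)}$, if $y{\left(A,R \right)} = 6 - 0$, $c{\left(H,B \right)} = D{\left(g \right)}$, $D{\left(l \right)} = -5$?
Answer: $1216$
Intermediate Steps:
$g = 0$ ($g = 0 \left(-5\right) = 0$)
$c{\left(H,B \right)} = -5$
$y{\left(A,R \right)} = 6$ ($y{\left(A,R \right)} = 6 + 0 = 6$)
$16 \left(-38\right) E{\left(c{\left(4 + 2,4 \right)} 4,y{\left(-4,1 \right)} \right)} = 16 \left(-38\right) \left(-2\right) = \left(-608\right) \left(-2\right) = 1216$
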